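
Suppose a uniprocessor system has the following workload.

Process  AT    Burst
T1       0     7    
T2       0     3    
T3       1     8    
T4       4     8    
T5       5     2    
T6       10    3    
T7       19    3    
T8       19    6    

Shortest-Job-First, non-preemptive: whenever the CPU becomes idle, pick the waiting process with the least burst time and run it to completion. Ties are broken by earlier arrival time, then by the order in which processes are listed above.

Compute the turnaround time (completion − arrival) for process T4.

36

Timeline: | T2 0-3 | T1 3-10 | T5 10-12 | T6 12-15 | T3 15-23 | T7 23-26 | T8 26-32 | T4 32-40 |
Completion: T1=10  T2=3  T3=23  T4=40  T5=12  T6=15  T7=26  T8=32
Turnaround(T4) = completion − arrival = 40 − 4 = 36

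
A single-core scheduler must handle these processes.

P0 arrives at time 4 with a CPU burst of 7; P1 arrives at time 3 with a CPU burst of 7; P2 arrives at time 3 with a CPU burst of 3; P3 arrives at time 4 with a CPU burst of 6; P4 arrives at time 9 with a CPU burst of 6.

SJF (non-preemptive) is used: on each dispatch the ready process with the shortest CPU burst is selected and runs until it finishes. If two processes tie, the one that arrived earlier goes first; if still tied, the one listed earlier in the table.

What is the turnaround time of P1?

Gantt: | idle 0-3 | P2 3-6 | P3 6-12 | P4 12-18 | P1 18-25 | P0 25-32 |
Completion: P0=32  P1=25  P2=6  P3=12  P4=18
Turnaround(P1) = completion − arrival = 25 − 3 = 22

22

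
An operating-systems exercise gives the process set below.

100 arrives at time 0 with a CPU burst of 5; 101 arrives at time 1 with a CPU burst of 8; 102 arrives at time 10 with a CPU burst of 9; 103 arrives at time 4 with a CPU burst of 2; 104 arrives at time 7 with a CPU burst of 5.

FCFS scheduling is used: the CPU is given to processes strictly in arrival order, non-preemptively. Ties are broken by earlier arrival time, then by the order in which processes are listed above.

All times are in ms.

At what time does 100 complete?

Gantt: | 100 0-5 | 101 5-13 | 103 13-15 | 104 15-20 | 102 20-29 |
Completion: 100=5  101=13  102=29  103=15  104=20
Turnaround (C−A): 100=5  101=12  102=19  103=11  104=13

5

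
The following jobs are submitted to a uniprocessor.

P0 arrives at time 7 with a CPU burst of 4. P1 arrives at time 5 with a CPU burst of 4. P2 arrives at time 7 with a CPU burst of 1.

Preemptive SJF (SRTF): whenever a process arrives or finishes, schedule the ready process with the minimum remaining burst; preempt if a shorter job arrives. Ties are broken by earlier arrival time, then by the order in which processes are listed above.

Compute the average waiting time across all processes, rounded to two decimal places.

1.33

Gantt: | idle 0-5 | P1 5-7 | P2 7-8 | P1 8-10 | P0 10-14 |
Completion: P0=14  P1=10  P2=8
Waiting times: P0=3, P1=1, P2=0
Average waiting = (3+1+0) / 3 = 4/3 = 1.33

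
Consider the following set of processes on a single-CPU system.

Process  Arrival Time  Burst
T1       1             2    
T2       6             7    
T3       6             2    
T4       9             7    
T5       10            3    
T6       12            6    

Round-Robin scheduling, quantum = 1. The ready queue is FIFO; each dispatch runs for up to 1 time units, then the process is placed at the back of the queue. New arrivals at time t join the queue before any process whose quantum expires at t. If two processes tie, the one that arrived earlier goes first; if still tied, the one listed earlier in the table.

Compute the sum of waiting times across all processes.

Schedule: | idle 0-1 | T1 1-3 | idle 3-6 | T2 6-7 | T3 7-8 | T2 8-9 | T3 9-10 | T4 10-11 | T2 11-12 | T5 12-13 | T4 13-14 | T6 14-15 | T2 15-16 | T5 16-17 | T4 17-18 | T6 18-19 | T2 19-20 | T5 20-21 | T4 21-22 | T6 22-23 | T2 23-24 | T4 24-25 | T6 25-26 | T2 26-27 | T4 27-28 | T6 28-29 | T4 29-30 | T6 30-31 |
Completion: T1=3  T2=27  T3=10  T4=30  T5=21  T6=31
Turnaround (C−A): T1=2  T2=21  T3=4  T4=21  T5=11  T6=19
Waiting = turnaround − burst: T1=0, T2=14, T3=2, T4=14, T5=8, T6=13
Total waiting = 0 + 14 + 2 + 14 + 8 + 13 = 51

51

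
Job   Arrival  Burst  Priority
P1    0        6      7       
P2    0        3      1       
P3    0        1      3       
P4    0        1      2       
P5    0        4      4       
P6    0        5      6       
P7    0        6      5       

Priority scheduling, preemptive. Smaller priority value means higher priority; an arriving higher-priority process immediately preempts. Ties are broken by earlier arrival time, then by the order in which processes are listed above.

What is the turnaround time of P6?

Gantt: | P2 0-3 | P4 3-4 | P3 4-5 | P5 5-9 | P7 9-15 | P6 15-20 | P1 20-26 |
Completion: P1=26  P2=3  P3=5  P4=4  P5=9  P6=20  P7=15
Turnaround (C−A): P1=26  P2=3  P3=5  P4=4  P5=9  P6=20  P7=15
Turnaround(P6) = completion − arrival = 20 − 0 = 20

20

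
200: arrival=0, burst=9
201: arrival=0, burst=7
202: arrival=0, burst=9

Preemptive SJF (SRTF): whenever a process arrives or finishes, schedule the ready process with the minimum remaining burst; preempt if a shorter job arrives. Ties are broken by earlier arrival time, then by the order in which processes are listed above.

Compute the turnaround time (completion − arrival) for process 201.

7

Schedule: | 201 0-7 | 200 7-16 | 202 16-25 |
Completion: 200=16  201=7  202=25
Turnaround(201) = completion − arrival = 7 − 0 = 7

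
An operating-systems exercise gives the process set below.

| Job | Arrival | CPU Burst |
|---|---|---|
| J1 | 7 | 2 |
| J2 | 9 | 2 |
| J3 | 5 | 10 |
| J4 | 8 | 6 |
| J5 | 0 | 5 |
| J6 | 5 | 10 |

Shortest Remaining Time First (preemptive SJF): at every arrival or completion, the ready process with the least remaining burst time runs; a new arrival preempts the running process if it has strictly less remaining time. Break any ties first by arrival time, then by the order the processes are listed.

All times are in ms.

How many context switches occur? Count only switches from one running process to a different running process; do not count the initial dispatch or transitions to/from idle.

6

Timeline: | J5 0-5 | J3 5-7 | J1 7-9 | J2 9-11 | J4 11-17 | J3 17-25 | J6 25-35 |
Completion: J1=9  J2=11  J3=25  J4=17  J5=5  J6=35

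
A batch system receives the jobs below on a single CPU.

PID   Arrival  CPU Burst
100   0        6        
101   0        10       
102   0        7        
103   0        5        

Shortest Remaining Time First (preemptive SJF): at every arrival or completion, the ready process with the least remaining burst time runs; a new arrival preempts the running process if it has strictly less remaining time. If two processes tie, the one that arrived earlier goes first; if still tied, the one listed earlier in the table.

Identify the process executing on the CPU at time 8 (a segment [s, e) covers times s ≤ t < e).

100

Timeline: | 103 0-5 | 100 5-11 | 102 11-18 | 101 18-28 |
Completion: 100=11  101=28  102=18  103=5
Turnaround (C−A): 100=11  101=28  102=18  103=5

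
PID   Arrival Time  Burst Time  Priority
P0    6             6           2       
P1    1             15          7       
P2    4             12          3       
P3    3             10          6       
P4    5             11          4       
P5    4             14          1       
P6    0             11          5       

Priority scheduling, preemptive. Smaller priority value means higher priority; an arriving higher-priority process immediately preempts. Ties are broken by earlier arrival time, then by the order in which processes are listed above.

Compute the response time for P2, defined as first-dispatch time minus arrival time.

Gantt: | P6 0-4 | P5 4-18 | P0 18-24 | P2 24-36 | P4 36-47 | P6 47-54 | P3 54-64 | P1 64-79 |
Completion: P0=24  P1=79  P2=36  P3=64  P4=47  P5=18  P6=54
Turnaround (C−A): P0=18  P1=78  P2=32  P3=61  P4=42  P5=14  P6=54
Response(P2) = first start − arrival = 24 − 4 = 20

20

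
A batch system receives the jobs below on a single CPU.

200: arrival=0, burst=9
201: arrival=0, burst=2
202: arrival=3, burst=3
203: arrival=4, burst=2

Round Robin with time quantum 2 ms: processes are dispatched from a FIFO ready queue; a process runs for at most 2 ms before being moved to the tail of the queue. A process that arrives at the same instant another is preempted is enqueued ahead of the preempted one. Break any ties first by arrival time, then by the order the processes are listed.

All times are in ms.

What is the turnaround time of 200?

16

Schedule: | 200 0-2 | 201 2-4 | 200 4-6 | 202 6-8 | 203 8-10 | 200 10-12 | 202 12-13 | 200 13-16 |
Completion: 200=16  201=4  202=13  203=10
Turnaround(200) = completion − arrival = 16 − 0 = 16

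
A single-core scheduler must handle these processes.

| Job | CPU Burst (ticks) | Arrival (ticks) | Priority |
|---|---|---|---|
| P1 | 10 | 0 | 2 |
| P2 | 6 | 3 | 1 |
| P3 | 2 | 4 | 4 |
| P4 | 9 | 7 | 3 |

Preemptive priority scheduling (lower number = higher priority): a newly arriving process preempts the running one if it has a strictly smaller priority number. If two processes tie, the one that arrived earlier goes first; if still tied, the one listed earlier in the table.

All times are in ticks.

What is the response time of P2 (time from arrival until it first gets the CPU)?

Gantt: | P1 0-3 | P2 3-9 | P1 9-16 | P4 16-25 | P3 25-27 |
Completion: P1=16  P2=9  P3=27  P4=25
Response(P2) = first start − arrival = 3 − 3 = 0

0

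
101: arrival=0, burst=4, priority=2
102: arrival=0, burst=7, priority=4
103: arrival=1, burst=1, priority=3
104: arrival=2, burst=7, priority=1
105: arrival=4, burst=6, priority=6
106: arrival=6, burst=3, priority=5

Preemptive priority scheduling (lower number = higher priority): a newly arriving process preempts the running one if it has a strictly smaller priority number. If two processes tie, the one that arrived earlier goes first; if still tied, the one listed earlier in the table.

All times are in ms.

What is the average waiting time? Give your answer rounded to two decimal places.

Gantt: | 101 0-2 | 104 2-9 | 101 9-11 | 103 11-12 | 102 12-19 | 106 19-22 | 105 22-28 |
Completion: 101=11  102=19  103=12  104=9  105=28  106=22
Turnaround (C−A): 101=11  102=19  103=11  104=7  105=24  106=16
Waiting times: 101=7, 102=12, 103=10, 104=0, 105=18, 106=13
Average waiting = (7+12+10+0+18+13) / 6 = 60/6 = 10.00

10.00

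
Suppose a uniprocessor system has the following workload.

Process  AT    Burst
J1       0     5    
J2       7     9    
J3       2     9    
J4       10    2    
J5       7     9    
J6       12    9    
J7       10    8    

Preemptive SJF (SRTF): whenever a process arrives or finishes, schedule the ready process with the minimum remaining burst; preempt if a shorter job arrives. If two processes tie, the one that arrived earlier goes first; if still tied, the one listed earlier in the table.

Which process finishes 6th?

Timeline: | J1 0-5 | J3 5-10 | J4 10-12 | J3 12-16 | J7 16-24 | J2 24-33 | J5 33-42 | J6 42-51 |
Completion: J1=5  J2=33  J3=16  J4=12  J5=42  J6=51  J7=24
Finish order: J1 → J4 → J3 → J7 → J2 → J5 → J6

J5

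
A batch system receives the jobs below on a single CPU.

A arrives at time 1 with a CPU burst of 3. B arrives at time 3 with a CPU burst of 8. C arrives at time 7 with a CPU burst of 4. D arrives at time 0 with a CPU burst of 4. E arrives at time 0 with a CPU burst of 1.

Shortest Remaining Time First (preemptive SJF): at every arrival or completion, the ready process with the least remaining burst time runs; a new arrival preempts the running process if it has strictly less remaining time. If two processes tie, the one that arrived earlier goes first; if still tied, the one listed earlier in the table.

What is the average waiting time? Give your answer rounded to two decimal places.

2.80

Gantt: | E 0-1 | A 1-4 | D 4-8 | C 8-12 | B 12-20 |
Completion: A=4  B=20  C=12  D=8  E=1
Turnaround (C−A): A=3  B=17  C=5  D=8  E=1
Waiting times: A=0, B=9, C=1, D=4, E=0
Average waiting = (0+9+1+4+0) / 5 = 14/5 = 2.80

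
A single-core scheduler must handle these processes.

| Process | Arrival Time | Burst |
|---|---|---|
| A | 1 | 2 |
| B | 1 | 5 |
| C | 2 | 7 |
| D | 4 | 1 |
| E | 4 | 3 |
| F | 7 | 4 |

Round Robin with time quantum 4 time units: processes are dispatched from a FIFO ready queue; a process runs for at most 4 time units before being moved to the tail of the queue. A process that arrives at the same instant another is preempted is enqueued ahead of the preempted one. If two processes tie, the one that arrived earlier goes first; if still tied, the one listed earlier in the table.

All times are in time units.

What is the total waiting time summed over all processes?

Gantt: | idle 0-1 | A 1-3 | B 3-7 | C 7-11 | D 11-12 | E 12-15 | F 15-19 | B 19-20 | C 20-23 |
Completion: A=3  B=20  C=23  D=12  E=15  F=19
Waiting = turnaround − burst: A=0, B=14, C=14, D=7, E=8, F=8
Total waiting = 0 + 14 + 14 + 7 + 8 + 8 = 51

51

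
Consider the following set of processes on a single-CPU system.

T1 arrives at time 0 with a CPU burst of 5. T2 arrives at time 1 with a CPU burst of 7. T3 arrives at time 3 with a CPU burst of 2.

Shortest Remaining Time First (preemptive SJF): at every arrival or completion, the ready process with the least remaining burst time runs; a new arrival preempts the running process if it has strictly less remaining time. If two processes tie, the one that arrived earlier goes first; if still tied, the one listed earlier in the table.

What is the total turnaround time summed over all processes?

Schedule: | T1 0-5 | T3 5-7 | T2 7-14 |
Completion: T1=5  T2=14  T3=7
Turnaround = completion − arrival: T1=5, T2=13, T3=4
Total turnaround = 5 + 13 + 4 = 22

22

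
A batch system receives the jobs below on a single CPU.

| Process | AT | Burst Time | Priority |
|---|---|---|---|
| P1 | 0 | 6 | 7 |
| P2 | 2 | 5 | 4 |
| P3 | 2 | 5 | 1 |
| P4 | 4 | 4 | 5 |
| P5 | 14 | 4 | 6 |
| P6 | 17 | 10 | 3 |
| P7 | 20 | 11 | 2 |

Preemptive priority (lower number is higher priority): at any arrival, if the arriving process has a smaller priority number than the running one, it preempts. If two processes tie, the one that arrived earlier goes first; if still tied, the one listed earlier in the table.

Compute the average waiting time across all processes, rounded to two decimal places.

Timeline: | P1 0-2 | P3 2-7 | P2 7-12 | P4 12-16 | P5 16-17 | P6 17-20 | P7 20-31 | P6 31-38 | P5 38-41 | P1 41-45 |
Completion: P1=45  P2=12  P3=7  P4=16  P5=41  P6=38  P7=31
Waiting times: P1=39, P2=5, P3=0, P4=8, P5=23, P6=11, P7=0
Average waiting = (39+5+0+8+23+11+0) / 7 = 86/7 = 12.29

12.29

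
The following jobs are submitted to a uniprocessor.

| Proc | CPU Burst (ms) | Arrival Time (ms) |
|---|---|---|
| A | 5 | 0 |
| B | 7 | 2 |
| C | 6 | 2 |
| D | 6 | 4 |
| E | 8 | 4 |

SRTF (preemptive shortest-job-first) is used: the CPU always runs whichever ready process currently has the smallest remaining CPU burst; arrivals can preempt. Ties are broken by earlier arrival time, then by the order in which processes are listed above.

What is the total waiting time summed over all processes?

Gantt: | A 0-5 | C 5-11 | D 11-17 | B 17-24 | E 24-32 |
Completion: A=5  B=24  C=11  D=17  E=32
Turnaround (C−A): A=5  B=22  C=9  D=13  E=28
Waiting = turnaround − burst: A=0, B=15, C=3, D=7, E=20
Total waiting = 0 + 15 + 3 + 7 + 20 = 45

45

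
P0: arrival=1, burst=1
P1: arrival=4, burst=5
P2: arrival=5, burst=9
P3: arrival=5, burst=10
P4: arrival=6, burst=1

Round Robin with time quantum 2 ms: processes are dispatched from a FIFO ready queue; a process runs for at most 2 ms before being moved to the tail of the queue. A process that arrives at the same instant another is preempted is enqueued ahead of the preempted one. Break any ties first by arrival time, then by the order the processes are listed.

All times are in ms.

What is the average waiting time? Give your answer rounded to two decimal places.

8.00

Schedule: | idle 0-1 | P0 1-2 | idle 2-4 | P1 4-6 | P2 6-8 | P3 8-10 | P4 10-11 | P1 11-13 | P2 13-15 | P3 15-17 | P1 17-18 | P2 18-20 | P3 20-22 | P2 22-24 | P3 24-26 | P2 26-27 | P3 27-29 |
Completion: P0=2  P1=18  P2=27  P3=29  P4=11
Waiting times: P0=0, P1=9, P2=13, P3=14, P4=4
Average waiting = (0+9+13+14+4) / 5 = 40/5 = 8.00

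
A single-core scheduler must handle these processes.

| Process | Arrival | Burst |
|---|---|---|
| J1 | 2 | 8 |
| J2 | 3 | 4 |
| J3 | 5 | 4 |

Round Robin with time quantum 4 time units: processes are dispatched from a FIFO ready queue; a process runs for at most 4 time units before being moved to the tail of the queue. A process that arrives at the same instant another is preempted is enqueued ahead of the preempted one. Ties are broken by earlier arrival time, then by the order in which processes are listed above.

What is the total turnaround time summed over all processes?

32

Gantt: | idle 0-2 | J1 2-6 | J2 6-10 | J3 10-14 | J1 14-18 |
Completion: J1=18  J2=10  J3=14
Turnaround = completion − arrival: J1=16, J2=7, J3=9
Total turnaround = 16 + 7 + 9 = 32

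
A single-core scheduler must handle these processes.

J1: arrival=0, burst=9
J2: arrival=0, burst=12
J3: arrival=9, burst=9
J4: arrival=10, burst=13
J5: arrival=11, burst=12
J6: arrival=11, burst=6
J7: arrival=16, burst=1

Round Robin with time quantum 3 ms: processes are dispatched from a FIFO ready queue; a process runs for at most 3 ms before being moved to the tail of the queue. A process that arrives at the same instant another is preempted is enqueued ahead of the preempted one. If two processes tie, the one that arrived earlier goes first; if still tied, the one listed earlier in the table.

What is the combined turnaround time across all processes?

Gantt: | J1 0-3 | J2 3-6 | J1 6-9 | J2 9-12 | J3 12-15 | J1 15-18 | J4 18-21 | J5 21-24 | J6 24-27 | J2 27-30 | J3 30-33 | J7 33-34 | J4 34-37 | J5 37-40 | J6 40-43 | J2 43-46 | J3 46-49 | J4 49-52 | J5 52-55 | J4 55-58 | J5 58-61 | J4 61-62 |
Completion: J1=18  J2=46  J3=49  J4=62  J5=61  J6=43  J7=34
Turnaround (C−A): J1=18  J2=46  J3=40  J4=52  J5=50  J6=32  J7=18
Turnaround = completion − arrival: J1=18, J2=46, J3=40, J4=52, J5=50, J6=32, J7=18
Total turnaround = 18 + 46 + 40 + 52 + 50 + 32 + 18 = 256

256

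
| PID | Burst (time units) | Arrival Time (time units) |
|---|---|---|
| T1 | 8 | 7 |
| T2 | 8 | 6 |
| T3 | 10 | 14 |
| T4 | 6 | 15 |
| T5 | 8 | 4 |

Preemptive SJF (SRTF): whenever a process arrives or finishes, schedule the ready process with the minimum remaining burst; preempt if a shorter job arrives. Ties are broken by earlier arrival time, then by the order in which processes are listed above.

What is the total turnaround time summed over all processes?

Timeline: | idle 0-4 | T5 4-12 | T2 12-20 | T4 20-26 | T1 26-34 | T3 34-44 |
Completion: T1=34  T2=20  T3=44  T4=26  T5=12
Turnaround = completion − arrival: T1=27, T2=14, T3=30, T4=11, T5=8
Total turnaround = 27 + 14 + 30 + 11 + 8 = 90

90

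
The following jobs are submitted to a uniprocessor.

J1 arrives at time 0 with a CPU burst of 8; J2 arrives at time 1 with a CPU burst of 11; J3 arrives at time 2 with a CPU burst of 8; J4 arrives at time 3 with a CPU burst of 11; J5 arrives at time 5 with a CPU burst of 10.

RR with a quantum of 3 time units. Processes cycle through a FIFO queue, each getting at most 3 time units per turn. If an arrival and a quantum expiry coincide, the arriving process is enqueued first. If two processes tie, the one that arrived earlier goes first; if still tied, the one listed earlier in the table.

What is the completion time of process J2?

Timeline: | J1 0-3 | J2 3-6 | J3 6-9 | J4 9-12 | J1 12-15 | J5 15-18 | J2 18-21 | J3 21-24 | J4 24-27 | J1 27-29 | J5 29-32 | J2 32-35 | J3 35-37 | J4 37-40 | J5 40-43 | J2 43-45 | J4 45-47 | J5 47-48 |
Completion: J1=29  J2=45  J3=37  J4=47  J5=48
Turnaround (C−A): J1=29  J2=44  J3=35  J4=44  J5=43

45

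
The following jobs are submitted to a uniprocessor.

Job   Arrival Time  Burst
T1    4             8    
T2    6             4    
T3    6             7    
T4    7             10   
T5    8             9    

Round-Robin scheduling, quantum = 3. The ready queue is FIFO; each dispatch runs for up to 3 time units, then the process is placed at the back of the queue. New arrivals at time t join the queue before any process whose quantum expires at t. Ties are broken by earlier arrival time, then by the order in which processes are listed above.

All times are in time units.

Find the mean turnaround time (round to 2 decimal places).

Timeline: | idle 0-4 | T1 4-7 | T2 7-10 | T3 10-13 | T4 13-16 | T1 16-19 | T5 19-22 | T2 22-23 | T3 23-26 | T4 26-29 | T1 29-31 | T5 31-34 | T3 34-35 | T4 35-38 | T5 38-41 | T4 41-42 |
Completion: T1=31  T2=23  T3=35  T4=42  T5=41
Turnaround times: T1=27, T2=17, T3=29, T4=35, T5=33
Average turnaround = (27+17+29+35+33) / 5 = 141/5 = 28.20

28.20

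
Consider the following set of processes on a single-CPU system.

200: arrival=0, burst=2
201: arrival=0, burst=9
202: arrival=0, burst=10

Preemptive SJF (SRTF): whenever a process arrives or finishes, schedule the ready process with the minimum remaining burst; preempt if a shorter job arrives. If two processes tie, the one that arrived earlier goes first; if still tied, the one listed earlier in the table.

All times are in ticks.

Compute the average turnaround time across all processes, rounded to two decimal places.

Gantt: | 200 0-2 | 201 2-11 | 202 11-21 |
Completion: 200=2  201=11  202=21
Turnaround (C−A): 200=2  201=11  202=21
Turnaround times: 200=2, 201=11, 202=21
Average turnaround = (2+11+21) / 3 = 34/3 = 11.33

11.33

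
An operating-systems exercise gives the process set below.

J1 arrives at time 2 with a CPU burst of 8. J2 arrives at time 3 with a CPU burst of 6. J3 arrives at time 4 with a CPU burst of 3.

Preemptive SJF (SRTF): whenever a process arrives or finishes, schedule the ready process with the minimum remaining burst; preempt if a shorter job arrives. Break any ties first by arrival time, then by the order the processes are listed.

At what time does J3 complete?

Timeline: | idle 0-2 | J1 2-3 | J2 3-4 | J3 4-7 | J2 7-12 | J1 12-19 |
Completion: J1=19  J2=12  J3=7

7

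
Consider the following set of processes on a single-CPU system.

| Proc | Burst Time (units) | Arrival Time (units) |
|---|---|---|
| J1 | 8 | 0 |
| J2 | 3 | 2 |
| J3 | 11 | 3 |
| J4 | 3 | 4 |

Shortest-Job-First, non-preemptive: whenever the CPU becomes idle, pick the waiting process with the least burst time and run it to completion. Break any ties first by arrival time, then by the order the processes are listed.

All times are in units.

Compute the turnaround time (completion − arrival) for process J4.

10

Gantt: | J1 0-8 | J2 8-11 | J4 11-14 | J3 14-25 |
Completion: J1=8  J2=11  J3=25  J4=14
Turnaround (C−A): J1=8  J2=9  J3=22  J4=10
Turnaround(J4) = completion − arrival = 14 − 4 = 10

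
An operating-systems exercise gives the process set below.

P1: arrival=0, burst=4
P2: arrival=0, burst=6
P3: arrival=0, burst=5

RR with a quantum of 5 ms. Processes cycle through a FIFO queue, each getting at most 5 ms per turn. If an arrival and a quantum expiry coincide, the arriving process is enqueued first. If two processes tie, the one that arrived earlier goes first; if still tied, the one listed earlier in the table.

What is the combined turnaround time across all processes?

Timeline: | P1 0-4 | P2 4-9 | P3 9-14 | P2 14-15 |
Completion: P1=4  P2=15  P3=14
Turnaround = completion − arrival: P1=4, P2=15, P3=14
Total turnaround = 4 + 15 + 14 = 33

33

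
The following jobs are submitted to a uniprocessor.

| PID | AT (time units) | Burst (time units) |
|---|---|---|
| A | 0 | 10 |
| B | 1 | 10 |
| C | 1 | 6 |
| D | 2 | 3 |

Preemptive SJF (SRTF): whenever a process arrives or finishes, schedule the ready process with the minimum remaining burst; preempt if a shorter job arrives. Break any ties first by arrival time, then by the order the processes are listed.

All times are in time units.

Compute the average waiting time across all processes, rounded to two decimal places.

Timeline: | A 0-1 | C 1-2 | D 2-5 | C 5-10 | A 10-19 | B 19-29 |
Completion: A=19  B=29  C=10  D=5
Waiting times: A=9, B=18, C=3, D=0
Average waiting = (9+18+3+0) / 4 = 30/4 = 7.50

7.50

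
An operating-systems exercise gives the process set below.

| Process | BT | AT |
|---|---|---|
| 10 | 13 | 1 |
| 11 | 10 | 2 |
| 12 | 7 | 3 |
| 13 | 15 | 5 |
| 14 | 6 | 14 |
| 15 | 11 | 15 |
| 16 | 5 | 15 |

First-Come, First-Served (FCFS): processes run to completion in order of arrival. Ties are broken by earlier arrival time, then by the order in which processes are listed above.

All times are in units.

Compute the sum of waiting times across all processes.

176

Timeline: | idle 0-1 | 10 1-14 | 11 14-24 | 12 24-31 | 13 31-46 | 14 46-52 | 15 52-63 | 16 63-68 |
Completion: 10=14  11=24  12=31  13=46  14=52  15=63  16=68
Waiting = turnaround − burst: 10=0, 11=12, 12=21, 13=26, 14=32, 15=37, 16=48
Total waiting = 0 + 12 + 21 + 26 + 32 + 37 + 48 = 176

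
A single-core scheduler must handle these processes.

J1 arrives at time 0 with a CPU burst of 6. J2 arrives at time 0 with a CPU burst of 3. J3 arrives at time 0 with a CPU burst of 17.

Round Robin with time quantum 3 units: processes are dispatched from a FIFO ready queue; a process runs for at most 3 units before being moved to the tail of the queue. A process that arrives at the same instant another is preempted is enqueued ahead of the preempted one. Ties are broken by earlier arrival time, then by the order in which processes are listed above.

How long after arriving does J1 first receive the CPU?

0

Timeline: | J1 0-3 | J2 3-6 | J3 6-9 | J1 9-12 | J3 12-26 |
Completion: J1=12  J2=6  J3=26
Response(J1) = first start − arrival = 0 − 0 = 0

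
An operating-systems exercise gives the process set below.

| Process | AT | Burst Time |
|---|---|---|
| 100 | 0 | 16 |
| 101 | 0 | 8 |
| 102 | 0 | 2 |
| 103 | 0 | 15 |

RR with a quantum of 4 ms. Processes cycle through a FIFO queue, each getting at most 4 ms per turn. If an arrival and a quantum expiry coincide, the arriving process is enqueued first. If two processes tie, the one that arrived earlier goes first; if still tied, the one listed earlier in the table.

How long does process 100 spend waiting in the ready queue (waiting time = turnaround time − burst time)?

Timeline: | 100 0-4 | 101 4-8 | 102 8-10 | 103 10-14 | 100 14-18 | 101 18-22 | 103 22-26 | 100 26-30 | 103 30-34 | 100 34-38 | 103 38-41 |
Completion: 100=38  101=22  102=10  103=41
Waiting(100) = turnaround − burst = 38 − 16 = 22

22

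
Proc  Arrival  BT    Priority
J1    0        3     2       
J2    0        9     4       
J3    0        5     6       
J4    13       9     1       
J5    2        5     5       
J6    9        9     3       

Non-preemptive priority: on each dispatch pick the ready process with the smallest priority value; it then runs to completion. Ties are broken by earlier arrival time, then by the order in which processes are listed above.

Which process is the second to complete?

J2

Schedule: | J1 0-3 | J2 3-12 | J6 12-21 | J4 21-30 | J5 30-35 | J3 35-40 |
Completion: J1=3  J2=12  J3=40  J4=30  J5=35  J6=21
Turnaround (C−A): J1=3  J2=12  J3=40  J4=17  J5=33  J6=12
Finish order: J1 → J2 → J6 → J4 → J5 → J3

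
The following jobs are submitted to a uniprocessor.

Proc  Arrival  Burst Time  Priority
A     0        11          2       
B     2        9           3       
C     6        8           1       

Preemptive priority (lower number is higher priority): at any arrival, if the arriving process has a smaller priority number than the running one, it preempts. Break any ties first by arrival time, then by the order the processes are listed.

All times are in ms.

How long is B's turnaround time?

26

Schedule: | A 0-6 | C 6-14 | A 14-19 | B 19-28 |
Completion: A=19  B=28  C=14
Turnaround(B) = completion − arrival = 28 − 2 = 26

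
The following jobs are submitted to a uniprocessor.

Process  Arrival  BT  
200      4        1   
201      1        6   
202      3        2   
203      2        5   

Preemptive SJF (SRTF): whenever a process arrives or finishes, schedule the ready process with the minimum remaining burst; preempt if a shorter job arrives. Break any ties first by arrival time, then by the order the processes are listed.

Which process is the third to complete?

201

Timeline: | idle 0-1 | 201 1-3 | 202 3-5 | 200 5-6 | 201 6-10 | 203 10-15 |
Completion: 200=6  201=10  202=5  203=15
Finish order: 202 → 200 → 201 → 203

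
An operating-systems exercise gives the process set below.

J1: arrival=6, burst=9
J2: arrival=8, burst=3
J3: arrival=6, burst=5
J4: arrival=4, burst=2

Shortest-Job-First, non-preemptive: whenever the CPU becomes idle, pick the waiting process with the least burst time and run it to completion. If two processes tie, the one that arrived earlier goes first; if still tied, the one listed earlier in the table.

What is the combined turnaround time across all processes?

30

Gantt: | idle 0-4 | J4 4-6 | J3 6-11 | J2 11-14 | J1 14-23 |
Completion: J1=23  J2=14  J3=11  J4=6
Turnaround = completion − arrival: J1=17, J2=6, J3=5, J4=2
Total turnaround = 17 + 6 + 5 + 2 = 30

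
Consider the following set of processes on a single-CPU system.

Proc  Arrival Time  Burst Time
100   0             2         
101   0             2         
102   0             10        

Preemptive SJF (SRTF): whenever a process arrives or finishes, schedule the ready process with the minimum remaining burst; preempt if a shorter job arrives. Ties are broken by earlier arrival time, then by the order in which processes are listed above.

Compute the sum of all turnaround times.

Gantt: | 100 0-2 | 101 2-4 | 102 4-14 |
Completion: 100=2  101=4  102=14
Turnaround = completion − arrival: 100=2, 101=4, 102=14
Total turnaround = 2 + 4 + 14 = 20

20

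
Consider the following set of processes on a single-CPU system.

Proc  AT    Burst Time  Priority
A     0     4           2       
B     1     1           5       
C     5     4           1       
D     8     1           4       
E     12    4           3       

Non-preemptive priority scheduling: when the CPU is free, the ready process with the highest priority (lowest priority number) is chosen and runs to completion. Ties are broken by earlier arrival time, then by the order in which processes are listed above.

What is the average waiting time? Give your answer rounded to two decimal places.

Schedule: | A 0-4 | B 4-5 | C 5-9 | D 9-10 | idle 10-12 | E 12-16 |
Completion: A=4  B=5  C=9  D=10  E=16
Turnaround (C−A): A=4  B=4  C=4  D=2  E=4
Waiting times: A=0, B=3, C=0, D=1, E=0
Average waiting = (0+3+0+1+0) / 5 = 4/5 = 0.80

0.80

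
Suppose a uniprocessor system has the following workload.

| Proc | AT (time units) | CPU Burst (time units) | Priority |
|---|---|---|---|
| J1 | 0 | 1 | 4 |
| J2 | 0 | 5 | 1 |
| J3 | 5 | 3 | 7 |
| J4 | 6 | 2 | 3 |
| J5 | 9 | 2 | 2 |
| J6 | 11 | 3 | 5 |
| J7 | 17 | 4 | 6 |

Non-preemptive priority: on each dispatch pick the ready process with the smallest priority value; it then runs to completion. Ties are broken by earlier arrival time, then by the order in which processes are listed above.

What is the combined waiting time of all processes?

12

Timeline: | J2 0-5 | J1 5-6 | J4 6-8 | J3 8-11 | J5 11-13 | J6 13-16 | idle 16-17 | J7 17-21 |
Completion: J1=6  J2=5  J3=11  J4=8  J5=13  J6=16  J7=21
Waiting = turnaround − burst: J1=5, J2=0, J3=3, J4=0, J5=2, J6=2, J7=0
Total waiting = 5 + 0 + 3 + 0 + 2 + 2 + 0 = 12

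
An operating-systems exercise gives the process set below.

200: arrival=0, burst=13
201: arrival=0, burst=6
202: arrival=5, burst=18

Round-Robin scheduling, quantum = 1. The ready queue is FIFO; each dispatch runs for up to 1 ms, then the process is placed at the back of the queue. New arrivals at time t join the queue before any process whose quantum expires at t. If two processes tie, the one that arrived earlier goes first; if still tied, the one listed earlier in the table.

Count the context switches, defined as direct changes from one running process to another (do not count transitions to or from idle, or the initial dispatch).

Schedule: | 200 0-1 | 201 1-2 | 200 2-3 | 201 3-4 | 200 4-5 | 201 5-6 | 202 6-7 | 200 7-8 | 201 8-9 | 202 9-10 | 200 10-11 | 201 11-12 | 202 12-13 | 200 13-14 | 201 14-15 | 202 15-16 | 200 16-17 | 202 17-18 | 200 18-19 | 202 19-20 | 200 20-21 | 202 21-22 | 200 22-23 | 202 23-24 | 200 24-25 | 202 25-26 | 200 26-27 | 202 27-28 | 200 28-29 | 202 29-37 |
Completion: 200=29  201=15  202=37

29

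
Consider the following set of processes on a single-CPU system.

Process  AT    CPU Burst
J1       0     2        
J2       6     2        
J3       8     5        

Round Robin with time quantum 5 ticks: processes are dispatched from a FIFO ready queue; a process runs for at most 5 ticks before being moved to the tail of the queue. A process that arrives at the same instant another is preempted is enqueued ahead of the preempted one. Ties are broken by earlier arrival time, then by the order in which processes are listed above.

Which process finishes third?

J3

Schedule: | J1 0-2 | idle 2-6 | J2 6-8 | J3 8-13 |
Completion: J1=2  J2=8  J3=13
Turnaround (C−A): J1=2  J2=2  J3=5
Finish order: J1 → J2 → J3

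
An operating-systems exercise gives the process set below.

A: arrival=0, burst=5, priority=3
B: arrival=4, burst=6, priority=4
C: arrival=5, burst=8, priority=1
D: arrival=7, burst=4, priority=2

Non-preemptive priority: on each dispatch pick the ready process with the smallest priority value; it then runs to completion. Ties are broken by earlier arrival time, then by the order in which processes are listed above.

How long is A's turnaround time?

Timeline: | A 0-5 | C 5-13 | D 13-17 | B 17-23 |
Completion: A=5  B=23  C=13  D=17
Turnaround (C−A): A=5  B=19  C=8  D=10
Turnaround(A) = completion − arrival = 5 − 0 = 5

5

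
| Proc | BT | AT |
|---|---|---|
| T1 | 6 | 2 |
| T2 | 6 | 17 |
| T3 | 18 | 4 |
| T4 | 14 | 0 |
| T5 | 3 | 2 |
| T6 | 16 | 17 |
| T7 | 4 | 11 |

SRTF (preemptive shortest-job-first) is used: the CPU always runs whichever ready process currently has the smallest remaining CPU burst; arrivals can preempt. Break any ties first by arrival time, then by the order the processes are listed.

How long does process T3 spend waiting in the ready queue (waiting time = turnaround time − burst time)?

45

Schedule: | T4 0-2 | T5 2-5 | T1 5-11 | T7 11-15 | T4 15-17 | T2 17-23 | T4 23-33 | T6 33-49 | T3 49-67 |
Completion: T1=11  T2=23  T3=67  T4=33  T5=5  T6=49  T7=15
Turnaround (C−A): T1=9  T2=6  T3=63  T4=33  T5=3  T6=32  T7=4
Waiting(T3) = turnaround − burst = 63 − 18 = 45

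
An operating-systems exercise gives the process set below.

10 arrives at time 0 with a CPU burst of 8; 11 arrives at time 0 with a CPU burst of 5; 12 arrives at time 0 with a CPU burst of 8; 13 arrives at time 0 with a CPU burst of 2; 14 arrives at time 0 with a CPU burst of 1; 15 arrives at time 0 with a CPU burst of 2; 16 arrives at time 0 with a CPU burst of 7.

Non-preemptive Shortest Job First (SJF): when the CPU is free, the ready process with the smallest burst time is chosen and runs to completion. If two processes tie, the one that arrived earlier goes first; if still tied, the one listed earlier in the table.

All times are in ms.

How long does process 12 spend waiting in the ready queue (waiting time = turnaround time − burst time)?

25

Schedule: | 14 0-1 | 13 1-3 | 15 3-5 | 11 5-10 | 16 10-17 | 10 17-25 | 12 25-33 |
Completion: 10=25  11=10  12=33  13=3  14=1  15=5  16=17
Waiting(12) = turnaround − burst = 33 − 8 = 25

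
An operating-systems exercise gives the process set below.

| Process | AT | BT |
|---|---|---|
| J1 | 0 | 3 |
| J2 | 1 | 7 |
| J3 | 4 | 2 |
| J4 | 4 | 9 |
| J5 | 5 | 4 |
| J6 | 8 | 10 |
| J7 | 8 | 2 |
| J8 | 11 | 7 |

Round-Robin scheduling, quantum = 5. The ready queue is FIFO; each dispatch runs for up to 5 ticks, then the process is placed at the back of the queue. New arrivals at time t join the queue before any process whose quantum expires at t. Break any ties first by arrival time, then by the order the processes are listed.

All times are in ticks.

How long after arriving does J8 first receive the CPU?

17

Timeline: | J1 0-3 | J2 3-8 | J3 8-10 | J4 10-15 | J5 15-19 | J6 19-24 | J7 24-26 | J2 26-28 | J8 28-33 | J4 33-37 | J6 37-42 | J8 42-44 |
Completion: J1=3  J2=28  J3=10  J4=37  J5=19  J6=42  J7=26  J8=44
Turnaround (C−A): J1=3  J2=27  J3=6  J4=33  J5=14  J6=34  J7=18  J8=33
Response(J8) = first start − arrival = 28 − 11 = 17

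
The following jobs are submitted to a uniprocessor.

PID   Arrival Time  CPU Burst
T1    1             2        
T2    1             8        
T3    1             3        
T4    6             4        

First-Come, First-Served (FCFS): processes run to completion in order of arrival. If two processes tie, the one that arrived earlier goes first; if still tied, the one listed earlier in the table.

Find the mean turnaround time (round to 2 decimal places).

Gantt: | idle 0-1 | T1 1-3 | T2 3-11 | T3 11-14 | T4 14-18 |
Completion: T1=3  T2=11  T3=14  T4=18
Turnaround (C−A): T1=2  T2=10  T3=13  T4=12
Turnaround times: T1=2, T2=10, T3=13, T4=12
Average turnaround = (2+10+13+12) / 4 = 37/4 = 9.25

9.25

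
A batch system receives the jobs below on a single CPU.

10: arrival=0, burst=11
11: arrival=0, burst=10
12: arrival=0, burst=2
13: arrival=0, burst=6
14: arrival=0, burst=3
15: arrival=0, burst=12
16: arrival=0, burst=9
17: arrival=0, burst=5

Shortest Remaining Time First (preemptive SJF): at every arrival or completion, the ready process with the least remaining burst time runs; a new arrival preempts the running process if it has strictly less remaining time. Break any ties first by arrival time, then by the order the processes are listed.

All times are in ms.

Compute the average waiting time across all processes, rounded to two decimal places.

Timeline: | 12 0-2 | 14 2-5 | 17 5-10 | 13 10-16 | 16 16-25 | 11 25-35 | 10 35-46 | 15 46-58 |
Completion: 10=46  11=35  12=2  13=16  14=5  15=58  16=25  17=10
Turnaround (C−A): 10=46  11=35  12=2  13=16  14=5  15=58  16=25  17=10
Waiting times: 10=35, 11=25, 12=0, 13=10, 14=2, 15=46, 16=16, 17=5
Average waiting = (35+25+0+10+2+46+16+5) / 8 = 139/8 = 17.38

17.38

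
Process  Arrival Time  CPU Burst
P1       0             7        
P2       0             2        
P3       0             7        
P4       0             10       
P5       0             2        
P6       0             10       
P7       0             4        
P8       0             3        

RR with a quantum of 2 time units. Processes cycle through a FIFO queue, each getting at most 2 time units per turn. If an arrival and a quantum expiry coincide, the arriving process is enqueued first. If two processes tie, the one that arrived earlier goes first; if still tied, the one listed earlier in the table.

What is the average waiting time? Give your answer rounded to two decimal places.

Timeline: | P1 0-2 | P2 2-4 | P3 4-6 | P4 6-8 | P5 8-10 | P6 10-12 | P7 12-14 | P8 14-16 | P1 16-18 | P3 18-20 | P4 20-22 | P6 22-24 | P7 24-26 | P8 26-27 | P1 27-29 | P3 29-31 | P4 31-33 | P6 33-35 | P1 35-36 | P3 36-37 | P4 37-39 | P6 39-41 | P4 41-43 | P6 43-45 |
Completion: P1=36  P2=4  P3=37  P4=43  P5=10  P6=45  P7=26  P8=27
Turnaround (C−A): P1=36  P2=4  P3=37  P4=43  P5=10  P6=45  P7=26  P8=27
Waiting times: P1=29, P2=2, P3=30, P4=33, P5=8, P6=35, P7=22, P8=24
Average waiting = (29+2+30+33+8+35+22+24) / 8 = 183/8 = 22.88

22.88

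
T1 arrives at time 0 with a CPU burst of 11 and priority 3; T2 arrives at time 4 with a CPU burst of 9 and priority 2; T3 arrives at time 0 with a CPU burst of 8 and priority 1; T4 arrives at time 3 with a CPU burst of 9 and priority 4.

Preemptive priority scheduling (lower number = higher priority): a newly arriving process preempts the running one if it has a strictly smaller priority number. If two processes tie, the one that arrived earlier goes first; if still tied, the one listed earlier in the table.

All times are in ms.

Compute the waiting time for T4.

25

Timeline: | T3 0-8 | T2 8-17 | T1 17-28 | T4 28-37 |
Completion: T1=28  T2=17  T3=8  T4=37
Waiting(T4) = turnaround − burst = 34 − 9 = 25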